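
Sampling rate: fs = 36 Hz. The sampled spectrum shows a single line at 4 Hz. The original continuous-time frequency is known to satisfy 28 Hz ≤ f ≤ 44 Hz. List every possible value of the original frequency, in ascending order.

Frequencies that alias to 4 Hz are k·fs ± 4 Hz for integer k ≥ 0.
k=0: 4 Hz.
k=1: 32 Hz, 40 Hz.
k=2: 68 Hz, 76 Hz.
Within [28 Hz, 44 Hz]: 32 Hz, 40 Hz.

32 Hz, 40 Hz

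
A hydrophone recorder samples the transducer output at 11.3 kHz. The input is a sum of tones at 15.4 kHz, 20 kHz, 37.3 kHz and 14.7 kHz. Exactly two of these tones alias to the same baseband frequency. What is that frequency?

fs/2 = 5.65 kHz.
15.4 kHz mod fs = 4.1 kHz.
4.1 kHz ≤ fs/2 = 5.65 kHz, appears at 4.1 kHz.
20 kHz mod fs = 8.7 kHz.
8.7 kHz > fs/2 = 5.65 kHz, folds to fs − 8.7 kHz = 2.6 kHz.
37.3 kHz mod fs = 3.4 kHz.
3.4 kHz ≤ fs/2 = 5.65 kHz, appears at 3.4 kHz.
14.7 kHz mod fs = 3.4 kHz.
3.4 kHz ≤ fs/2 = 5.65 kHz, appears at 3.4 kHz.
14.7 kHz and 37.3 kHz both map to 3.4 kHz.

3.4 kHz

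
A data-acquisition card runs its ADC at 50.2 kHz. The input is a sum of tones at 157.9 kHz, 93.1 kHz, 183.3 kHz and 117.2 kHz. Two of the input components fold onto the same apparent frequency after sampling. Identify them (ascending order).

fs/2 = 25.1 kHz.
157.9 kHz mod fs = 7.3 kHz.
7.3 kHz ≤ fs/2 = 25.1 kHz, appears at 7.3 kHz.
93.1 kHz mod fs = 42.9 kHz.
42.9 kHz > fs/2 = 25.1 kHz, folds to fs − 42.9 kHz = 7.3 kHz.
183.3 kHz mod fs = 32.7 kHz.
32.7 kHz > fs/2 = 25.1 kHz, folds to fs − 32.7 kHz = 17.5 kHz.
117.2 kHz mod fs = 16.8 kHz.
16.8 kHz ≤ fs/2 = 25.1 kHz, appears at 16.8 kHz.
93.1 kHz and 157.9 kHz both map to 7.3 kHz.

93.1 kHz, 157.9 kHz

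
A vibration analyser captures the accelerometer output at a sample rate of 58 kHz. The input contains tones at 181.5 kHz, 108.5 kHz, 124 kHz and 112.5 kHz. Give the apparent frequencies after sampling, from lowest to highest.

3.5 kHz, 7.5 kHz, 8 kHz

fs/2 = 29 kHz.
181.5 kHz mod fs = 7.5 kHz.
7.5 kHz ≤ fs/2 = 29 kHz, appears at 7.5 kHz.
108.5 kHz mod fs = 50.5 kHz.
50.5 kHz > fs/2 = 29 kHz, folds to fs − 50.5 kHz = 7.5 kHz.
124 kHz mod fs = 8 kHz.
8 kHz ≤ fs/2 = 29 kHz, appears at 8 kHz.
112.5 kHz mod fs = 54.5 kHz.
54.5 kHz > fs/2 = 29 kHz, folds to fs − 54.5 kHz = 3.5 kHz.
Distinct values: {3.5 kHz, 7.5 kHz, 8 kHz}.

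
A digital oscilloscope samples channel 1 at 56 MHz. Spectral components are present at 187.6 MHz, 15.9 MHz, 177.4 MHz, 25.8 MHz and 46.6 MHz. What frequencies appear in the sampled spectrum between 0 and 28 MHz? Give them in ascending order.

9.4 MHz, 15.9 MHz, 19.6 MHz, 25.8 MHz

fs/2 = 28 MHz.
187.6 MHz mod fs = 19.6 MHz.
19.6 MHz ≤ fs/2 = 28 MHz, appears at 19.6 MHz.
15.9 MHz ≤ fs/2 = 28 MHz, passes unchanged.
177.4 MHz mod fs = 9.4 MHz.
9.4 MHz ≤ fs/2 = 28 MHz, appears at 9.4 MHz.
25.8 MHz ≤ fs/2 = 28 MHz, passes unchanged.
46.6 MHz > fs/2 = 28 MHz, folds to fs − 46.6 MHz = 9.4 MHz.
Distinct values: {9.4 MHz, 15.9 MHz, 19.6 MHz, 25.8 MHz}.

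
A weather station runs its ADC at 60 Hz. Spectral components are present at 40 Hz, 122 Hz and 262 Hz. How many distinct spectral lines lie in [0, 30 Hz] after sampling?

fs/2 = 30 Hz.
40 Hz > fs/2 = 30 Hz, folds to fs − 40 Hz = 20 Hz.
122 Hz mod fs = 2 Hz.
2 Hz ≤ fs/2 = 30 Hz, appears at 2 Hz.
262 Hz mod fs = 22 Hz.
22 Hz ≤ fs/2 = 30 Hz, appears at 22 Hz.
Distinct values: {2 Hz, 20 Hz, 22 Hz} → 3.

3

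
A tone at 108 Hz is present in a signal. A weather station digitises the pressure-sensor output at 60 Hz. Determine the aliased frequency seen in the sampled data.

108 Hz mod fs = 48 Hz.
48 Hz > fs/2 = 30 Hz, folds to fs − 48 Hz = 12 Hz.

12 Hz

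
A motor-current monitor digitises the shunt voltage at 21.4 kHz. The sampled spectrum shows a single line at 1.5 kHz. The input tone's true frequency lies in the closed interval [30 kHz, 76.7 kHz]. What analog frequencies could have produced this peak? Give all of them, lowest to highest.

Frequencies that alias to 1.5 kHz are k·fs ± 1.5 kHz for integer k ≥ 0.
k=0: 1.5 kHz.
k=1: 19.9 kHz, 22.9 kHz.
k=2: 41.3 kHz, 44.3 kHz.
k=3: 62.7 kHz, 65.7 kHz.
k=4: 84.1 kHz, 87.1 kHz.
Within [30 kHz, 76.7 kHz]: 41.3 kHz, 44.3 kHz, 62.7 kHz, 65.7 kHz.

41.3 kHz, 44.3 kHz, 62.7 kHz, 65.7 kHz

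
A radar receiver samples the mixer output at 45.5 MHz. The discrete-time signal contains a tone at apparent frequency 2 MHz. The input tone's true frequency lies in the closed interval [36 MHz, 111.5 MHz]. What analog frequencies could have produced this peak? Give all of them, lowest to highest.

Frequencies that alias to 2 MHz are k·fs ± 2 MHz for integer k ≥ 0.
k=0: 2 MHz.
k=1: 43.5 MHz, 47.5 MHz.
k=2: 89 MHz, 93 MHz.
k=3: 134.5 MHz, 138.5 MHz.
Within [36 MHz, 111.5 MHz]: 43.5 MHz, 47.5 MHz, 89 MHz, 93 MHz.

43.5 MHz, 47.5 MHz, 89 MHz, 93 MHz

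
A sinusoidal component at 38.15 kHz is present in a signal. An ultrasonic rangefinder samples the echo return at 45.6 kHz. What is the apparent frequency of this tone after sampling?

38.15 kHz > fs/2 = 22.8 kHz, folds to fs − 38.15 kHz = 7.45 kHz.

7.45 kHz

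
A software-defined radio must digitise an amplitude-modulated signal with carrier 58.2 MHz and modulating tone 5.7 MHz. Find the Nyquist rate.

127.8 MHz

AM sidebands sit at fc ± fm = 52.5 MHz and 63.9 MHz.
Highest-frequency component: 63.9 MHz.
Nyquist rate = 2 × 63.9 MHz = 127.8 MHz.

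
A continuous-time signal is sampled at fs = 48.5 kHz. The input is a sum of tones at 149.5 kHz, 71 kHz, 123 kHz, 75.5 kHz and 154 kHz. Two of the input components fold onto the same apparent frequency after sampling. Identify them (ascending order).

71 kHz, 123 kHz

fs/2 = 24.25 kHz.
149.5 kHz mod fs = 4 kHz.
4 kHz ≤ fs/2 = 24.25 kHz, appears at 4 kHz.
71 kHz mod fs = 22.5 kHz.
22.5 kHz ≤ fs/2 = 24.25 kHz, appears at 22.5 kHz.
123 kHz mod fs = 26 kHz.
26 kHz > fs/2 = 24.25 kHz, folds to fs − 26 kHz = 22.5 kHz.
75.5 kHz mod fs = 27 kHz.
27 kHz > fs/2 = 24.25 kHz, folds to fs − 27 kHz = 21.5 kHz.
154 kHz mod fs = 8.5 kHz.
8.5 kHz ≤ fs/2 = 24.25 kHz, appears at 8.5 kHz.
71 kHz and 123 kHz both map to 22.5 kHz.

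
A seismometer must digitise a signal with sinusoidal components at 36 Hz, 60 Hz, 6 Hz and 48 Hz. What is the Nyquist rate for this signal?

Highest-frequency component: 60 Hz.
Nyquist rate = 2 × 60 Hz = 120 Hz.

120 Hz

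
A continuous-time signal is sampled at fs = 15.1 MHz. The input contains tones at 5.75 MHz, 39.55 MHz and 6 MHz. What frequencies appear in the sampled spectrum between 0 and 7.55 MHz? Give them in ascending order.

fs/2 = 7.55 MHz.
5.75 MHz ≤ fs/2 = 7.55 MHz, passes unchanged.
39.55 MHz mod fs = 9.35 MHz.
9.35 MHz > fs/2 = 7.55 MHz, folds to fs − 9.35 MHz = 5.75 MHz.
6 MHz ≤ fs/2 = 7.55 MHz, passes unchanged.
Distinct values: {5.75 MHz, 6 MHz}.

5.75 MHz, 6 MHz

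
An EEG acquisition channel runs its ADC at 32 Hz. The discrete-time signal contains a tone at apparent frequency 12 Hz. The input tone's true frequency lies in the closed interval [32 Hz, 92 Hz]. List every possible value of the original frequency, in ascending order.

44 Hz, 52 Hz, 76 Hz, 84 Hz

Frequencies that alias to 12 Hz are k·fs ± 12 Hz for integer k ≥ 0.
k=0: 12 Hz.
k=1: 20 Hz, 44 Hz.
k=2: 52 Hz, 76 Hz.
k=3: 84 Hz, 108 Hz.
k=4: 116 Hz, 140 Hz.
Within [32 Hz, 92 Hz]: 44 Hz, 52 Hz, 76 Hz, 84 Hz.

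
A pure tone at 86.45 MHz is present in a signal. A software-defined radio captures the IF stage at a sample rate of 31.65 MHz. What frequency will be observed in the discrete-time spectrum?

86.45 MHz mod fs = 23.15 MHz.
23.15 MHz > fs/2 = 15.825 MHz, folds to fs − 23.15 MHz = 8.5 MHz.

8.5 MHz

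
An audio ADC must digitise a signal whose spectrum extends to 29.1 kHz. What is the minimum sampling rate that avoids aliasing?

Nyquist rate = 2 × 29.1 kHz = 58.2 kHz.

58.2 kHz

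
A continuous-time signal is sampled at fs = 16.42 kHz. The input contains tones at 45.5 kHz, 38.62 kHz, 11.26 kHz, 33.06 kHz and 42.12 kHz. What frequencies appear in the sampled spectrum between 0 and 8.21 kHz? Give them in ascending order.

fs/2 = 8.21 kHz.
45.5 kHz mod fs = 12.66 kHz.
12.66 kHz > fs/2 = 8.21 kHz, folds to fs − 12.66 kHz = 3.76 kHz.
38.62 kHz mod fs = 5.78 kHz.
5.78 kHz ≤ fs/2 = 8.21 kHz, appears at 5.78 kHz.
11.26 kHz > fs/2 = 8.21 kHz, folds to fs − 11.26 kHz = 5.16 kHz.
33.06 kHz mod fs = 0.22 kHz.
0.22 kHz ≤ fs/2 = 8.21 kHz, appears at 0.22 kHz.
42.12 kHz mod fs = 9.28 kHz.
9.28 kHz > fs/2 = 8.21 kHz, folds to fs − 9.28 kHz = 7.14 kHz.
Distinct values: {0.22 kHz, 3.76 kHz, 5.16 kHz, 5.78 kHz, 7.14 kHz}.

0.22 kHz, 3.76 kHz, 5.16 kHz, 5.78 kHz, 7.14 kHz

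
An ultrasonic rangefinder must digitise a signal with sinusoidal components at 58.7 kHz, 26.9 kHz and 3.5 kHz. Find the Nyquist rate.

Highest-frequency component: 58.7 kHz.
Nyquist rate = 2 × 58.7 kHz = 117.4 kHz.

117.4 kHz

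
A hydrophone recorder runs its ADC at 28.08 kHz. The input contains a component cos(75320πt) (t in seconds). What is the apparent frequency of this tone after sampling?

ω = 75320π rad/s → f = ω/(2π) = 37660 Hz = 37.66 kHz.
37.66 kHz mod fs = 9.58 kHz.
9.58 kHz ≤ fs/2 = 14.04 kHz, appears at 9.58 kHz.

9.58 kHz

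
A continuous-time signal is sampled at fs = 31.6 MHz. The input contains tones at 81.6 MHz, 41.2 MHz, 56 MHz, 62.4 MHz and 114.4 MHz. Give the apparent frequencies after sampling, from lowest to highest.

0.8 MHz, 7.2 MHz, 9.6 MHz, 12 MHz, 13.2 MHz

fs/2 = 15.8 MHz.
81.6 MHz mod fs = 18.4 MHz.
18.4 MHz > fs/2 = 15.8 MHz, folds to fs − 18.4 MHz = 13.2 MHz.
41.2 MHz mod fs = 9.6 MHz.
9.6 MHz ≤ fs/2 = 15.8 MHz, appears at 9.6 MHz.
56 MHz mod fs = 24.4 MHz.
24.4 MHz > fs/2 = 15.8 MHz, folds to fs − 24.4 MHz = 7.2 MHz.
62.4 MHz mod fs = 30.8 MHz.
30.8 MHz > fs/2 = 15.8 MHz, folds to fs − 30.8 MHz = 0.8 MHz.
114.4 MHz mod fs = 19.6 MHz.
19.6 MHz > fs/2 = 15.8 MHz, folds to fs − 19.6 MHz = 12 MHz.
Distinct values: {0.8 MHz, 7.2 MHz, 9.6 MHz, 12 MHz, 13.2 MHz}.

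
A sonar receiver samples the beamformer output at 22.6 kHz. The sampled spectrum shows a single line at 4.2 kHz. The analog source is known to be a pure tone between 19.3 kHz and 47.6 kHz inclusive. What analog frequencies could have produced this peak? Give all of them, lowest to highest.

Frequencies that alias to 4.2 kHz are k·fs ± 4.2 kHz for integer k ≥ 0.
k=0: 4.2 kHz.
k=1: 18.4 kHz, 26.8 kHz.
k=2: 41 kHz, 49.4 kHz.
k=3: 63.6 kHz, 72 kHz.
Within [19.3 kHz, 47.6 kHz]: 26.8 kHz, 41 kHz.

26.8 kHz, 41 kHz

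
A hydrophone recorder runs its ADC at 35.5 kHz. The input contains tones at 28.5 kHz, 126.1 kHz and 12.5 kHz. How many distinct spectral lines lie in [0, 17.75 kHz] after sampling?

3

fs/2 = 17.75 kHz.
28.5 kHz > fs/2 = 17.75 kHz, folds to fs − 28.5 kHz = 7 kHz.
126.1 kHz mod fs = 19.6 kHz.
19.6 kHz > fs/2 = 17.75 kHz, folds to fs − 19.6 kHz = 15.9 kHz.
12.5 kHz ≤ fs/2 = 17.75 kHz, passes unchanged.
Distinct values: {7 kHz, 12.5 kHz, 15.9 kHz} → 3.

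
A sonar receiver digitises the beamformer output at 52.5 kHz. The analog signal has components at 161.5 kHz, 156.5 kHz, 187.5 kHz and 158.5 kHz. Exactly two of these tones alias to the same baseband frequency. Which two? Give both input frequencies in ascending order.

fs/2 = 26.25 kHz.
161.5 kHz mod fs = 4 kHz.
4 kHz ≤ fs/2 = 26.25 kHz, appears at 4 kHz.
156.5 kHz mod fs = 51.5 kHz.
51.5 kHz > fs/2 = 26.25 kHz, folds to fs − 51.5 kHz = 1 kHz.
187.5 kHz mod fs = 30 kHz.
30 kHz > fs/2 = 26.25 kHz, folds to fs − 30 kHz = 22.5 kHz.
158.5 kHz mod fs = 1 kHz.
1 kHz ≤ fs/2 = 26.25 kHz, appears at 1 kHz.
156.5 kHz and 158.5 kHz both map to 1 kHz.

156.5 kHz, 158.5 kHz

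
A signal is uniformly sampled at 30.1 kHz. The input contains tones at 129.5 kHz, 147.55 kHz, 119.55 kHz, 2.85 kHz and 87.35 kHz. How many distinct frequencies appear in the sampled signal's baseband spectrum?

4

fs/2 = 15.05 kHz.
129.5 kHz mod fs = 9.1 kHz.
9.1 kHz ≤ fs/2 = 15.05 kHz, appears at 9.1 kHz.
147.55 kHz mod fs = 27.15 kHz.
27.15 kHz > fs/2 = 15.05 kHz, folds to fs − 27.15 kHz = 2.95 kHz.
119.55 kHz mod fs = 29.25 kHz.
29.25 kHz > fs/2 = 15.05 kHz, folds to fs − 29.25 kHz = 0.85 kHz.
2.85 kHz ≤ fs/2 = 15.05 kHz, passes unchanged.
87.35 kHz mod fs = 27.15 kHz.
27.15 kHz > fs/2 = 15.05 kHz, folds to fs − 27.15 kHz = 2.95 kHz.
Distinct values: {0.85 kHz, 2.85 kHz, 2.95 kHz, 9.1 kHz} → 4.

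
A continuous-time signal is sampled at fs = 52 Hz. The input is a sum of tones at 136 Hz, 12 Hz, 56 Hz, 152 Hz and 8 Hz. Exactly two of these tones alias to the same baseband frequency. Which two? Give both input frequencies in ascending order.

56 Hz, 152 Hz

fs/2 = 26 Hz.
136 Hz mod fs = 32 Hz.
32 Hz > fs/2 = 26 Hz, folds to fs − 32 Hz = 20 Hz.
12 Hz ≤ fs/2 = 26 Hz, passes unchanged.
56 Hz mod fs = 4 Hz.
4 Hz ≤ fs/2 = 26 Hz, appears at 4 Hz.
152 Hz mod fs = 48 Hz.
48 Hz > fs/2 = 26 Hz, folds to fs − 48 Hz = 4 Hz.
8 Hz ≤ fs/2 = 26 Hz, passes unchanged.
56 Hz and 152 Hz both map to 4 Hz.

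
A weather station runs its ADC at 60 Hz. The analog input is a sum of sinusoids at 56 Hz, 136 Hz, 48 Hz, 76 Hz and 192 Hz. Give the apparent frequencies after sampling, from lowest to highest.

fs/2 = 30 Hz.
56 Hz > fs/2 = 30 Hz, folds to fs − 56 Hz = 4 Hz.
136 Hz mod fs = 16 Hz.
16 Hz ≤ fs/2 = 30 Hz, appears at 16 Hz.
48 Hz > fs/2 = 30 Hz, folds to fs − 48 Hz = 12 Hz.
76 Hz mod fs = 16 Hz.
16 Hz ≤ fs/2 = 30 Hz, appears at 16 Hz.
192 Hz mod fs = 12 Hz.
12 Hz ≤ fs/2 = 30 Hz, appears at 12 Hz.
Distinct values: {4 Hz, 12 Hz, 16 Hz}.

4 Hz, 12 Hz, 16 Hz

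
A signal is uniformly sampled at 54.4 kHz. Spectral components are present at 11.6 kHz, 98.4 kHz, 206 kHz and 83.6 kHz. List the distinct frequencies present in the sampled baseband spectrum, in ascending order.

10.4 kHz, 11.6 kHz, 25.2 kHz

fs/2 = 27.2 kHz.
11.6 kHz ≤ fs/2 = 27.2 kHz, passes unchanged.
98.4 kHz mod fs = 44 kHz.
44 kHz > fs/2 = 27.2 kHz, folds to fs − 44 kHz = 10.4 kHz.
206 kHz mod fs = 42.8 kHz.
42.8 kHz > fs/2 = 27.2 kHz, folds to fs − 42.8 kHz = 11.6 kHz.
83.6 kHz mod fs = 29.2 kHz.
29.2 kHz > fs/2 = 27.2 kHz, folds to fs − 29.2 kHz = 25.2 kHz.
Distinct values: {10.4 kHz, 11.6 kHz, 25.2 kHz}.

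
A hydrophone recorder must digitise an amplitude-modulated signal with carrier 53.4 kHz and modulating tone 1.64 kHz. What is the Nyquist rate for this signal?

AM sidebands sit at fc ± fm = 51.76 kHz and 55.04 kHz.
Highest-frequency component: 55.04 kHz.
Nyquist rate = 2 × 55.04 kHz = 110.08 kHz.

110.08 kHz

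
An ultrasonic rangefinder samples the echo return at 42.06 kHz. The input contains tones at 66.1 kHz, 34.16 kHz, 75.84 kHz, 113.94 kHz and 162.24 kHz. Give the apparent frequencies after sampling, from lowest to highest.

fs/2 = 21.03 kHz.
66.1 kHz mod fs = 24.04 kHz.
24.04 kHz > fs/2 = 21.03 kHz, folds to fs − 24.04 kHz = 18.02 kHz.
34.16 kHz > fs/2 = 21.03 kHz, folds to fs − 34.16 kHz = 7.9 kHz.
75.84 kHz mod fs = 33.78 kHz.
33.78 kHz > fs/2 = 21.03 kHz, folds to fs − 33.78 kHz = 8.28 kHz.
113.94 kHz mod fs = 29.82 kHz.
29.82 kHz > fs/2 = 21.03 kHz, folds to fs − 29.82 kHz = 12.24 kHz.
162.24 kHz mod fs = 36.06 kHz.
36.06 kHz > fs/2 = 21.03 kHz, folds to fs − 36.06 kHz = 6 kHz.
Distinct values: {6 kHz, 7.9 kHz, 8.28 kHz, 12.24 kHz, 18.02 kHz}.

6 kHz, 7.9 kHz, 8.28 kHz, 12.24 kHz, 18.02 kHz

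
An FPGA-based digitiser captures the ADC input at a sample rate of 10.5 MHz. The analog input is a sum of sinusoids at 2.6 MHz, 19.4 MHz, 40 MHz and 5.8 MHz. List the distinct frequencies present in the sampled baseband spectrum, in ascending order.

fs/2 = 5.25 MHz.
2.6 MHz ≤ fs/2 = 5.25 MHz, passes unchanged.
19.4 MHz mod fs = 8.9 MHz.
8.9 MHz > fs/2 = 5.25 MHz, folds to fs − 8.9 MHz = 1.6 MHz.
40 MHz mod fs = 8.5 MHz.
8.5 MHz > fs/2 = 5.25 MHz, folds to fs − 8.5 MHz = 2 MHz.
5.8 MHz > fs/2 = 5.25 MHz, folds to fs − 5.8 MHz = 4.7 MHz.
Distinct values: {1.6 MHz, 2 MHz, 2.6 MHz, 4.7 MHz}.

1.6 MHz, 2 MHz, 2.6 MHz, 4.7 MHz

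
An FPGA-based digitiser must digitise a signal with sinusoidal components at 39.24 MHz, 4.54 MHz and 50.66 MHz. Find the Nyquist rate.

Highest-frequency component: 50.66 MHz.
Nyquist rate = 2 × 50.66 MHz = 101.32 MHz.

101.32 MHz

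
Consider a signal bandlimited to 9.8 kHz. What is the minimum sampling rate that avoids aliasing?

19.6 kHz

Nyquist rate = 2 × 9.8 kHz = 19.6 kHz.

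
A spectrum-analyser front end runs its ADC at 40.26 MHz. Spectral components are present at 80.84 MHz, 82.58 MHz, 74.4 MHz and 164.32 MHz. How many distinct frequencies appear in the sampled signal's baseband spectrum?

4

fs/2 = 20.13 MHz.
80.84 MHz mod fs = 0.32 MHz.
0.32 MHz ≤ fs/2 = 20.13 MHz, appears at 0.32 MHz.
82.58 MHz mod fs = 2.06 MHz.
2.06 MHz ≤ fs/2 = 20.13 MHz, appears at 2.06 MHz.
74.4 MHz mod fs = 34.14 MHz.
34.14 MHz > fs/2 = 20.13 MHz, folds to fs − 34.14 MHz = 6.12 MHz.
164.32 MHz mod fs = 3.28 MHz.
3.28 MHz ≤ fs/2 = 20.13 MHz, appears at 3.28 MHz.
Distinct values: {0.32 MHz, 2.06 MHz, 3.28 MHz, 6.12 MHz} → 4.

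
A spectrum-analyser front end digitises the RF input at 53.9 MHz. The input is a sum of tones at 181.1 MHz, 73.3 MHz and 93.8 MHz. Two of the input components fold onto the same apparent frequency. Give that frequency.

fs/2 = 26.95 MHz.
181.1 MHz mod fs = 19.4 MHz.
19.4 MHz ≤ fs/2 = 26.95 MHz, appears at 19.4 MHz.
73.3 MHz mod fs = 19.4 MHz.
19.4 MHz ≤ fs/2 = 26.95 MHz, appears at 19.4 MHz.
93.8 MHz mod fs = 39.9 MHz.
39.9 MHz > fs/2 = 26.95 MHz, folds to fs − 39.9 MHz = 14 MHz.
73.3 MHz and 181.1 MHz both map to 19.4 MHz.

19.4 MHz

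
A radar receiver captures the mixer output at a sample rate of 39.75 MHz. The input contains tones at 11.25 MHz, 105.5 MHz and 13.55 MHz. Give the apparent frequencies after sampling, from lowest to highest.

fs/2 = 19.875 MHz.
11.25 MHz ≤ fs/2 = 19.875 MHz, passes unchanged.
105.5 MHz mod fs = 26 MHz.
26 MHz > fs/2 = 19.875 MHz, folds to fs − 26 MHz = 13.75 MHz.
13.55 MHz ≤ fs/2 = 19.875 MHz, passes unchanged.
Distinct values: {11.25 MHz, 13.55 MHz, 13.75 MHz}.

11.25 MHz, 13.55 MHz, 13.75 MHz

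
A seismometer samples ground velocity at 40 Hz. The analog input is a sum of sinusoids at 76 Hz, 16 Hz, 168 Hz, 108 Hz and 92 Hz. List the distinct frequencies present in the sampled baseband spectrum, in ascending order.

4 Hz, 8 Hz, 12 Hz, 16 Hz

fs/2 = 20 Hz.
76 Hz mod fs = 36 Hz.
36 Hz > fs/2 = 20 Hz, folds to fs − 36 Hz = 4 Hz.
16 Hz ≤ fs/2 = 20 Hz, passes unchanged.
168 Hz mod fs = 8 Hz.
8 Hz ≤ fs/2 = 20 Hz, appears at 8 Hz.
108 Hz mod fs = 28 Hz.
28 Hz > fs/2 = 20 Hz, folds to fs − 28 Hz = 12 Hz.
92 Hz mod fs = 12 Hz.
12 Hz ≤ fs/2 = 20 Hz, appears at 12 Hz.
Distinct values: {4 Hz, 8 Hz, 12 Hz, 16 Hz}.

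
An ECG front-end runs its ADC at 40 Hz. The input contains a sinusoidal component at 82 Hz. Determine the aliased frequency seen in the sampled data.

2 Hz

82 Hz mod fs = 2 Hz.
2 Hz ≤ fs/2 = 20 Hz, appears at 2 Hz.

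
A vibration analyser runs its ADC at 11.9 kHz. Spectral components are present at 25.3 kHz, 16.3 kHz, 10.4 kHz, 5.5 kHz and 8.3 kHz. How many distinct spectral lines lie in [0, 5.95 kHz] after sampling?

4

fs/2 = 5.95 kHz.
25.3 kHz mod fs = 1.5 kHz.
1.5 kHz ≤ fs/2 = 5.95 kHz, appears at 1.5 kHz.
16.3 kHz mod fs = 4.4 kHz.
4.4 kHz ≤ fs/2 = 5.95 kHz, appears at 4.4 kHz.
10.4 kHz > fs/2 = 5.95 kHz, folds to fs − 10.4 kHz = 1.5 kHz.
5.5 kHz ≤ fs/2 = 5.95 kHz, passes unchanged.
8.3 kHz > fs/2 = 5.95 kHz, folds to fs − 8.3 kHz = 3.6 kHz.
Distinct values: {1.5 kHz, 3.6 kHz, 4.4 kHz, 5.5 kHz} → 4.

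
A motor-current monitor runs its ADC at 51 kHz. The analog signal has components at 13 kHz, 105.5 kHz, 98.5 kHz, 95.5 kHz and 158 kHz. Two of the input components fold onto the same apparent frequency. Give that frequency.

fs/2 = 25.5 kHz.
13 kHz ≤ fs/2 = 25.5 kHz, passes unchanged.
105.5 kHz mod fs = 3.5 kHz.
3.5 kHz ≤ fs/2 = 25.5 kHz, appears at 3.5 kHz.
98.5 kHz mod fs = 47.5 kHz.
47.5 kHz > fs/2 = 25.5 kHz, folds to fs − 47.5 kHz = 3.5 kHz.
95.5 kHz mod fs = 44.5 kHz.
44.5 kHz > fs/2 = 25.5 kHz, folds to fs − 44.5 kHz = 6.5 kHz.
158 kHz mod fs = 5 kHz.
5 kHz ≤ fs/2 = 25.5 kHz, appears at 5 kHz.
98.5 kHz and 105.5 kHz both map to 3.5 kHz.

3.5 kHz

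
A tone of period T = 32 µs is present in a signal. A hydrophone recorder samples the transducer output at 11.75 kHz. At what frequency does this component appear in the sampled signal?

4 kHz

T = 32 µs → f = 1/T = 31.25 kHz.
31.25 kHz mod fs = 7.75 kHz.
7.75 kHz > fs/2 = 5.875 kHz, folds to fs − 7.75 kHz = 4 kHz.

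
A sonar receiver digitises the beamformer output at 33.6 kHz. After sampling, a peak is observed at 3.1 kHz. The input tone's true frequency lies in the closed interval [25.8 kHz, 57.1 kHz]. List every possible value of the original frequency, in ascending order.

Frequencies that alias to 3.1 kHz are k·fs ± 3.1 kHz for integer k ≥ 0.
k=0: 3.1 kHz.
k=1: 30.5 kHz, 36.7 kHz.
k=2: 64.1 kHz, 70.3 kHz.
Within [25.8 kHz, 57.1 kHz]: 30.5 kHz, 36.7 kHz.

30.5 kHz, 36.7 kHz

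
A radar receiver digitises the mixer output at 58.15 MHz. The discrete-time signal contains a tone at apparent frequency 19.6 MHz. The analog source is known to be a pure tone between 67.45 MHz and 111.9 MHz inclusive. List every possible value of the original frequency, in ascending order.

77.75 MHz, 96.7 MHz

Frequencies that alias to 19.6 MHz are k·fs ± 19.6 MHz for integer k ≥ 0.
k=0: 19.6 MHz.
k=1: 38.55 MHz, 77.75 MHz.
k=2: 96.7 MHz, 135.9 MHz.
k=3: 154.85 MHz, 194.05 MHz.
Within [67.45 MHz, 111.9 MHz]: 77.75 MHz, 96.7 MHz.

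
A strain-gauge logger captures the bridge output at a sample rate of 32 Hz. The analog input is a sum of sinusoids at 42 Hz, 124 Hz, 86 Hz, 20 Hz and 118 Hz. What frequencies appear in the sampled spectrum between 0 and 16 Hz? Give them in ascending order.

fs/2 = 16 Hz.
42 Hz mod fs = 10 Hz.
10 Hz ≤ fs/2 = 16 Hz, appears at 10 Hz.
124 Hz mod fs = 28 Hz.
28 Hz > fs/2 = 16 Hz, folds to fs − 28 Hz = 4 Hz.
86 Hz mod fs = 22 Hz.
22 Hz > fs/2 = 16 Hz, folds to fs − 22 Hz = 10 Hz.
20 Hz > fs/2 = 16 Hz, folds to fs − 20 Hz = 12 Hz.
118 Hz mod fs = 22 Hz.
22 Hz > fs/2 = 16 Hz, folds to fs − 22 Hz = 10 Hz.
Distinct values: {4 Hz, 10 Hz, 12 Hz}.

4 Hz, 10 Hz, 12 Hz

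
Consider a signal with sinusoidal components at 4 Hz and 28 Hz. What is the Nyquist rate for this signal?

Highest-frequency component: 28 Hz.
Nyquist rate = 2 × 28 Hz = 56 Hz.

56 Hz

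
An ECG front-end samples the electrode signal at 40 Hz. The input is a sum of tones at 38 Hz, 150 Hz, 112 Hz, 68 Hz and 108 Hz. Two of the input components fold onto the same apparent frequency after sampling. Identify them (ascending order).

fs/2 = 20 Hz.
38 Hz > fs/2 = 20 Hz, folds to fs − 38 Hz = 2 Hz.
150 Hz mod fs = 30 Hz.
30 Hz > fs/2 = 20 Hz, folds to fs − 30 Hz = 10 Hz.
112 Hz mod fs = 32 Hz.
32 Hz > fs/2 = 20 Hz, folds to fs − 32 Hz = 8 Hz.
68 Hz mod fs = 28 Hz.
28 Hz > fs/2 = 20 Hz, folds to fs − 28 Hz = 12 Hz.
108 Hz mod fs = 28 Hz.
28 Hz > fs/2 = 20 Hz, folds to fs − 28 Hz = 12 Hz.
68 Hz and 108 Hz both map to 12 Hz.

68 Hz, 108 Hz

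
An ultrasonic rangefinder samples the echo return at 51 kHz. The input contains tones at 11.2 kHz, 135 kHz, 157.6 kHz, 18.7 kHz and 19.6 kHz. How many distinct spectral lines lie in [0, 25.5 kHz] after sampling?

5

fs/2 = 25.5 kHz.
11.2 kHz ≤ fs/2 = 25.5 kHz, passes unchanged.
135 kHz mod fs = 33 kHz.
33 kHz > fs/2 = 25.5 kHz, folds to fs − 33 kHz = 18 kHz.
157.6 kHz mod fs = 4.6 kHz.
4.6 kHz ≤ fs/2 = 25.5 kHz, appears at 4.6 kHz.
18.7 kHz ≤ fs/2 = 25.5 kHz, passes unchanged.
19.6 kHz ≤ fs/2 = 25.5 kHz, passes unchanged.
Distinct values: {4.6 kHz, 11.2 kHz, 18 kHz, 18.7 kHz, 19.6 kHz} → 5.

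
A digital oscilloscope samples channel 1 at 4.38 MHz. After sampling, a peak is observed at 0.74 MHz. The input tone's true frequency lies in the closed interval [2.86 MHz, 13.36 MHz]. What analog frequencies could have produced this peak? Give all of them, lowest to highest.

3.64 MHz, 5.12 MHz, 8.02 MHz, 9.5 MHz, 12.4 MHz

Frequencies that alias to 0.74 MHz are k·fs ± 0.74 MHz for integer k ≥ 0.
k=0: 0.74 MHz.
k=1: 3.64 MHz, 5.12 MHz.
k=2: 8.02 MHz, 9.5 MHz.
k=3: 12.4 MHz, 13.88 MHz.
k=4: 16.78 MHz, 18.26 MHz.
Within [2.86 MHz, 13.36 MHz]: 3.64 MHz, 5.12 MHz, 8.02 MHz, 9.5 MHz, 12.4 MHz.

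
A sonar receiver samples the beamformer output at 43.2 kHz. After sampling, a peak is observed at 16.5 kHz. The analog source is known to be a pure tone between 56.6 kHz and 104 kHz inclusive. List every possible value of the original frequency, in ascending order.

Frequencies that alias to 16.5 kHz are k·fs ± 16.5 kHz for integer k ≥ 0.
k=0: 16.5 kHz.
k=1: 26.7 kHz, 59.7 kHz.
k=2: 69.9 kHz, 102.9 kHz.
k=3: 113.1 kHz, 146.1 kHz.
Within [56.6 kHz, 104 kHz]: 59.7 kHz, 69.9 kHz, 102.9 kHz.

59.7 kHz, 69.9 kHz, 102.9 kHz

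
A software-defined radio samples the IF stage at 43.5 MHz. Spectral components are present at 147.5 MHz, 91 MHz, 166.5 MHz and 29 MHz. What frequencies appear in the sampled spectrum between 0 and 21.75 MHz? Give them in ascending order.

4 MHz, 7.5 MHz, 14.5 MHz, 17 MHz

fs/2 = 21.75 MHz.
147.5 MHz mod fs = 17 MHz.
17 MHz ≤ fs/2 = 21.75 MHz, appears at 17 MHz.
91 MHz mod fs = 4 MHz.
4 MHz ≤ fs/2 = 21.75 MHz, appears at 4 MHz.
166.5 MHz mod fs = 36 MHz.
36 MHz > fs/2 = 21.75 MHz, folds to fs − 36 MHz = 7.5 MHz.
29 MHz > fs/2 = 21.75 MHz, folds to fs − 29 MHz = 14.5 MHz.
Distinct values: {4 MHz, 7.5 MHz, 14.5 MHz, 17 MHz}.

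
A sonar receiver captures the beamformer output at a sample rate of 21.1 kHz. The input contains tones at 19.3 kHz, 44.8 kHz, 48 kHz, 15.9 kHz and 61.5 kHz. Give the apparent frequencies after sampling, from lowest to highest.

1.8 kHz, 2.6 kHz, 5.2 kHz, 5.8 kHz

fs/2 = 10.55 kHz.
19.3 kHz > fs/2 = 10.55 kHz, folds to fs − 19.3 kHz = 1.8 kHz.
44.8 kHz mod fs = 2.6 kHz.
2.6 kHz ≤ fs/2 = 10.55 kHz, appears at 2.6 kHz.
48 kHz mod fs = 5.8 kHz.
5.8 kHz ≤ fs/2 = 10.55 kHz, appears at 5.8 kHz.
15.9 kHz > fs/2 = 10.55 kHz, folds to fs − 15.9 kHz = 5.2 kHz.
61.5 kHz mod fs = 19.3 kHz.
19.3 kHz > fs/2 = 10.55 kHz, folds to fs − 19.3 kHz = 1.8 kHz.
Distinct values: {1.8 kHz, 2.6 kHz, 5.2 kHz, 5.8 kHz}.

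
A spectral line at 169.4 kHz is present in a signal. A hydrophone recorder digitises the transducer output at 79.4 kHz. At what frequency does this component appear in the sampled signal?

10.6 kHz

169.4 kHz mod fs = 10.6 kHz.
10.6 kHz ≤ fs/2 = 39.7 kHz, appears at 10.6 kHz.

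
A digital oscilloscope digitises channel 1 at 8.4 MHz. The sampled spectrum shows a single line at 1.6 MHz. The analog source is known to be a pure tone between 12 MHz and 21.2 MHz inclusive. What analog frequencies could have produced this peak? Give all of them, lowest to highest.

Frequencies that alias to 1.6 MHz are k·fs ± 1.6 MHz for integer k ≥ 0.
k=0: 1.6 MHz.
k=1: 6.8 MHz, 10 MHz.
k=2: 15.2 MHz, 18.4 MHz.
k=3: 23.6 MHz, 26.8 MHz.
Within [12 MHz, 21.2 MHz]: 15.2 MHz, 18.4 MHz.

15.2 MHz, 18.4 MHz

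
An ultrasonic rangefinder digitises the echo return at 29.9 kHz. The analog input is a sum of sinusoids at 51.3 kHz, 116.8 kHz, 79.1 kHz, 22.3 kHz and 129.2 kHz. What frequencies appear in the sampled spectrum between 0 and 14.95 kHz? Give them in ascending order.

2.8 kHz, 7.6 kHz, 8.5 kHz, 9.6 kHz, 10.6 kHz

fs/2 = 14.95 kHz.
51.3 kHz mod fs = 21.4 kHz.
21.4 kHz > fs/2 = 14.95 kHz, folds to fs − 21.4 kHz = 8.5 kHz.
116.8 kHz mod fs = 27.1 kHz.
27.1 kHz > fs/2 = 14.95 kHz, folds to fs − 27.1 kHz = 2.8 kHz.
79.1 kHz mod fs = 19.3 kHz.
19.3 kHz > fs/2 = 14.95 kHz, folds to fs − 19.3 kHz = 10.6 kHz.
22.3 kHz > fs/2 = 14.95 kHz, folds to fs − 22.3 kHz = 7.6 kHz.
129.2 kHz mod fs = 9.6 kHz.
9.6 kHz ≤ fs/2 = 14.95 kHz, appears at 9.6 kHz.
Distinct values: {2.8 kHz, 7.6 kHz, 8.5 kHz, 9.6 kHz, 10.6 kHz}.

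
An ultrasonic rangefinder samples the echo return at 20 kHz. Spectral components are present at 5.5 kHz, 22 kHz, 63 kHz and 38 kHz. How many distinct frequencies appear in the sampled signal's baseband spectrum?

fs/2 = 10 kHz.
5.5 kHz ≤ fs/2 = 10 kHz, passes unchanged.
22 kHz mod fs = 2 kHz.
2 kHz ≤ fs/2 = 10 kHz, appears at 2 kHz.
63 kHz mod fs = 3 kHz.
3 kHz ≤ fs/2 = 10 kHz, appears at 3 kHz.
38 kHz mod fs = 18 kHz.
18 kHz > fs/2 = 10 kHz, folds to fs − 18 kHz = 2 kHz.
Distinct values: {2 kHz, 3 kHz, 5.5 kHz} → 3.

3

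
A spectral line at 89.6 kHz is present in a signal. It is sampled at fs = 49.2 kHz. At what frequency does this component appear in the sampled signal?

8.8 kHz

89.6 kHz mod fs = 40.4 kHz.
40.4 kHz > fs/2 = 24.6 kHz, folds to fs − 40.4 kHz = 8.8 kHz.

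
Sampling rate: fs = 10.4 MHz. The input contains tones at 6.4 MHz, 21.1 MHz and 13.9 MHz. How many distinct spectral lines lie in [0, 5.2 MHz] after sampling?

3

fs/2 = 5.2 MHz.
6.4 MHz > fs/2 = 5.2 MHz, folds to fs − 6.4 MHz = 4 MHz.
21.1 MHz mod fs = 0.3 MHz.
0.3 MHz ≤ fs/2 = 5.2 MHz, appears at 0.3 MHz.
13.9 MHz mod fs = 3.5 MHz.
3.5 MHz ≤ fs/2 = 5.2 MHz, appears at 3.5 MHz.
Distinct values: {0.3 MHz, 3.5 MHz, 4 MHz} → 3.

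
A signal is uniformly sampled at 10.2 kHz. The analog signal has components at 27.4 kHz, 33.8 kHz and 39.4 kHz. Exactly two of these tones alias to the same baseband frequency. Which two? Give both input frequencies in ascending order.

27.4 kHz, 33.8 kHz

fs/2 = 5.1 kHz.
27.4 kHz mod fs = 7 kHz.
7 kHz > fs/2 = 5.1 kHz, folds to fs − 7 kHz = 3.2 kHz.
33.8 kHz mod fs = 3.2 kHz.
3.2 kHz ≤ fs/2 = 5.1 kHz, appears at 3.2 kHz.
39.4 kHz mod fs = 8.8 kHz.
8.8 kHz > fs/2 = 5.1 kHz, folds to fs − 8.8 kHz = 1.4 kHz.
27.4 kHz and 33.8 kHz both map to 3.2 kHz.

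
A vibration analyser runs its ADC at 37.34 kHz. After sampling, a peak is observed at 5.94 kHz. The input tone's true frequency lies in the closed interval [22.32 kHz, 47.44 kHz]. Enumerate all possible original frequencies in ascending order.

Frequencies that alias to 5.94 kHz are k·fs ± 5.94 kHz for integer k ≥ 0.
k=0: 5.94 kHz.
k=1: 31.4 kHz, 43.28 kHz.
k=2: 68.74 kHz, 80.62 kHz.
Within [22.32 kHz, 47.44 kHz]: 31.4 kHz, 43.28 kHz.

31.4 kHz, 43.28 kHz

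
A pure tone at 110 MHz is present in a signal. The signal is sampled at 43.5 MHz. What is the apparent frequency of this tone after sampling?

20.5 MHz

110 MHz mod fs = 23 MHz.
23 MHz > fs/2 = 21.75 MHz, folds to fs − 23 MHz = 20.5 MHz.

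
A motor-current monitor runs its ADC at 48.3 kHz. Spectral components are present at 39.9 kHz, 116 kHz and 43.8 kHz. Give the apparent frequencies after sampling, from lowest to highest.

4.5 kHz, 8.4 kHz, 19.4 kHz

fs/2 = 24.15 kHz.
39.9 kHz > fs/2 = 24.15 kHz, folds to fs − 39.9 kHz = 8.4 kHz.
116 kHz mod fs = 19.4 kHz.
19.4 kHz ≤ fs/2 = 24.15 kHz, appears at 19.4 kHz.
43.8 kHz > fs/2 = 24.15 kHz, folds to fs − 43.8 kHz = 4.5 kHz.
Distinct values: {4.5 kHz, 8.4 kHz, 19.4 kHz}.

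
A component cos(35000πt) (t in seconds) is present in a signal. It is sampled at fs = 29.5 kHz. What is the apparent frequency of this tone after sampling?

ω = 35000π rad/s → f = ω/(2π) = 17500 Hz = 17.5 kHz.
17.5 kHz > fs/2 = 14.75 kHz, folds to fs − 17.5 kHz = 12 kHz.

12 kHz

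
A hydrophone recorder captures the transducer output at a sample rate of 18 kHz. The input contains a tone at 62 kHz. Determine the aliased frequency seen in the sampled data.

62 kHz mod fs = 8 kHz.
8 kHz ≤ fs/2 = 9 kHz, appears at 8 kHz.

8 kHz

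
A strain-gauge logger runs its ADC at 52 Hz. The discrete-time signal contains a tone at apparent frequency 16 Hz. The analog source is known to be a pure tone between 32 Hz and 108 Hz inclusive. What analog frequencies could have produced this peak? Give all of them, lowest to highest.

36 Hz, 68 Hz, 88 Hz

Frequencies that alias to 16 Hz are k·fs ± 16 Hz for integer k ≥ 0.
k=0: 16 Hz.
k=1: 36 Hz, 68 Hz.
k=2: 88 Hz, 120 Hz.
k=3: 140 Hz, 172 Hz.
Within [32 Hz, 108 Hz]: 36 Hz, 68 Hz, 88 Hz.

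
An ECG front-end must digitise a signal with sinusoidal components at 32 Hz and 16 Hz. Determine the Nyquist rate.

64 Hz

Highest-frequency component: 32 Hz.
Nyquist rate = 2 × 32 Hz = 64 Hz.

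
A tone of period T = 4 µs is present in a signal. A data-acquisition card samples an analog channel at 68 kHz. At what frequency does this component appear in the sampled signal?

T = 4 µs → f = 1/T = 250 kHz.
250 kHz mod fs = 46 kHz.
46 kHz > fs/2 = 34 kHz, folds to fs − 46 kHz = 22 kHz.

22 kHz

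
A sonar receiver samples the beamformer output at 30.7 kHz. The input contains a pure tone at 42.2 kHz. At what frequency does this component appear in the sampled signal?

11.5 kHz

42.2 kHz mod fs = 11.5 kHz.
11.5 kHz ≤ fs/2 = 15.35 kHz, appears at 11.5 kHz.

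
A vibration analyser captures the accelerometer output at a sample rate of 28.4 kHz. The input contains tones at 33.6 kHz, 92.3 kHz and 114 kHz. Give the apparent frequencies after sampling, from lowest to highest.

fs/2 = 14.2 kHz.
33.6 kHz mod fs = 5.2 kHz.
5.2 kHz ≤ fs/2 = 14.2 kHz, appears at 5.2 kHz.
92.3 kHz mod fs = 7.1 kHz.
7.1 kHz ≤ fs/2 = 14.2 kHz, appears at 7.1 kHz.
114 kHz mod fs = 0.4 kHz.
0.4 kHz ≤ fs/2 = 14.2 kHz, appears at 0.4 kHz.
Distinct values: {0.4 kHz, 5.2 kHz, 7.1 kHz}.

0.4 kHz, 5.2 kHz, 7.1 kHz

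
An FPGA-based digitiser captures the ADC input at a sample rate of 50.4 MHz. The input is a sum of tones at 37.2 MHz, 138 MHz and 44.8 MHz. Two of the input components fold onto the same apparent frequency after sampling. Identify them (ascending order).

fs/2 = 25.2 MHz.
37.2 MHz > fs/2 = 25.2 MHz, folds to fs − 37.2 MHz = 13.2 MHz.
138 MHz mod fs = 37.2 MHz.
37.2 MHz > fs/2 = 25.2 MHz, folds to fs − 37.2 MHz = 13.2 MHz.
44.8 MHz > fs/2 = 25.2 MHz, folds to fs − 44.8 MHz = 5.6 MHz.
37.2 MHz and 138 MHz both map to 13.2 MHz.

37.2 MHz, 138 MHz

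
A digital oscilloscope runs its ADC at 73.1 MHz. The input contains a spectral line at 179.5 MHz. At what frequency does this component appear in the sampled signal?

33.3 MHz

179.5 MHz mod fs = 33.3 MHz.
33.3 MHz ≤ fs/2 = 36.55 MHz, appears at 33.3 MHz.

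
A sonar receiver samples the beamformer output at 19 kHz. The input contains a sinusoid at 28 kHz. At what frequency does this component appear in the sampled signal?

9 kHz

28 kHz mod fs = 9 kHz.
9 kHz ≤ fs/2 = 9.5 kHz, appears at 9 kHz.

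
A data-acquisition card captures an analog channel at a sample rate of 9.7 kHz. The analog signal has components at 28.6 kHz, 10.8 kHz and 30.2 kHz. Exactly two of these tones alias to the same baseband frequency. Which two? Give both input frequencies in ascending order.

fs/2 = 4.85 kHz.
28.6 kHz mod fs = 9.2 kHz.
9.2 kHz > fs/2 = 4.85 kHz, folds to fs − 9.2 kHz = 0.5 kHz.
10.8 kHz mod fs = 1.1 kHz.
1.1 kHz ≤ fs/2 = 4.85 kHz, appears at 1.1 kHz.
30.2 kHz mod fs = 1.1 kHz.
1.1 kHz ≤ fs/2 = 4.85 kHz, appears at 1.1 kHz.
10.8 kHz and 30.2 kHz both map to 1.1 kHz.

10.8 kHz, 30.2 kHz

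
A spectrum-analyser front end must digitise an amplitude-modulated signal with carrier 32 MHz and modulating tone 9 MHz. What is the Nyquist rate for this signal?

AM sidebands sit at fc ± fm = 23 MHz and 41 MHz.
Highest-frequency component: 41 MHz.
Nyquist rate = 2 × 41 MHz = 82 MHz.

82 MHz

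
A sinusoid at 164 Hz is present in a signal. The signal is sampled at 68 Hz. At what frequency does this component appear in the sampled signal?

164 Hz mod fs = 28 Hz.
28 Hz ≤ fs/2 = 34 Hz, appears at 28 Hz.

28 Hz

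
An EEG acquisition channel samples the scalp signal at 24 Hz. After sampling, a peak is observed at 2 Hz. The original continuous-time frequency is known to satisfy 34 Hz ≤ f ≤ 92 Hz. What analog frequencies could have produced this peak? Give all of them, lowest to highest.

46 Hz, 50 Hz, 70 Hz, 74 Hz

Frequencies that alias to 2 Hz are k·fs ± 2 Hz for integer k ≥ 0.
k=0: 2 Hz.
k=1: 22 Hz, 26 Hz.
k=2: 46 Hz, 50 Hz.
k=3: 70 Hz, 74 Hz.
k=4: 94 Hz, 98 Hz.
Within [34 Hz, 92 Hz]: 46 Hz, 50 Hz, 70 Hz, 74 Hz.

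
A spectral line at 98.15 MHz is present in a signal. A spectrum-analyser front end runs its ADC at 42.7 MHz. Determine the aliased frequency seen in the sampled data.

12.75 MHz

98.15 MHz mod fs = 12.75 MHz.
12.75 MHz ≤ fs/2 = 21.35 MHz, appears at 12.75 MHz.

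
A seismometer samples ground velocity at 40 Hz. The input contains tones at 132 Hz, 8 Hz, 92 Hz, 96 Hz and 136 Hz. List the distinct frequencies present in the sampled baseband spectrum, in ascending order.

fs/2 = 20 Hz.
132 Hz mod fs = 12 Hz.
12 Hz ≤ fs/2 = 20 Hz, appears at 12 Hz.
8 Hz ≤ fs/2 = 20 Hz, passes unchanged.
92 Hz mod fs = 12 Hz.
12 Hz ≤ fs/2 = 20 Hz, appears at 12 Hz.
96 Hz mod fs = 16 Hz.
16 Hz ≤ fs/2 = 20 Hz, appears at 16 Hz.
136 Hz mod fs = 16 Hz.
16 Hz ≤ fs/2 = 20 Hz, appears at 16 Hz.
Distinct values: {8 Hz, 12 Hz, 16 Hz}.

8 Hz, 12 Hz, 16 Hz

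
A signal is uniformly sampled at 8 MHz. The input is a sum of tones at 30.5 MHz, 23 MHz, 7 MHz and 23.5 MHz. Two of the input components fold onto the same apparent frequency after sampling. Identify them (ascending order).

7 MHz, 23 MHz

fs/2 = 4 MHz.
30.5 MHz mod fs = 6.5 MHz.
6.5 MHz > fs/2 = 4 MHz, folds to fs − 6.5 MHz = 1.5 MHz.
23 MHz mod fs = 7 MHz.
7 MHz > fs/2 = 4 MHz, folds to fs − 7 MHz = 1 MHz.
7 MHz > fs/2 = 4 MHz, folds to fs − 7 MHz = 1 MHz.
23.5 MHz mod fs = 7.5 MHz.
7.5 MHz > fs/2 = 4 MHz, folds to fs − 7.5 MHz = 0.5 MHz.
7 MHz and 23 MHz both map to 1 MHz.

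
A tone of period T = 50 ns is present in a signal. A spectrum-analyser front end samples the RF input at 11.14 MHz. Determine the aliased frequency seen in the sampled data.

T = 50 ns → f = 1/T = 20 MHz.
20 MHz mod fs = 8.86 MHz.
8.86 MHz > fs/2 = 5.57 MHz, folds to fs − 8.86 MHz = 2.28 MHz.

2.28 MHz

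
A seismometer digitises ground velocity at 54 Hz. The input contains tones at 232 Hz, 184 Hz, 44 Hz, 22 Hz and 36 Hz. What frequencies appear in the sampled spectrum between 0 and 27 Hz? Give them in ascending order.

10 Hz, 16 Hz, 18 Hz, 22 Hz

fs/2 = 27 Hz.
232 Hz mod fs = 16 Hz.
16 Hz ≤ fs/2 = 27 Hz, appears at 16 Hz.
184 Hz mod fs = 22 Hz.
22 Hz ≤ fs/2 = 27 Hz, appears at 22 Hz.
44 Hz > fs/2 = 27 Hz, folds to fs − 44 Hz = 10 Hz.
22 Hz ≤ fs/2 = 27 Hz, passes unchanged.
36 Hz > fs/2 = 27 Hz, folds to fs − 36 Hz = 18 Hz.
Distinct values: {10 Hz, 16 Hz, 18 Hz, 22 Hz}.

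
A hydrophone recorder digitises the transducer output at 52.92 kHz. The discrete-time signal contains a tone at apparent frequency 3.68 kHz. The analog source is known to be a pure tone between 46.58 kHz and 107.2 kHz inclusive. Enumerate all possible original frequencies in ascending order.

49.24 kHz, 56.6 kHz, 102.16 kHz

Frequencies that alias to 3.68 kHz are k·fs ± 3.68 kHz for integer k ≥ 0.
k=0: 3.68 kHz.
k=1: 49.24 kHz, 56.6 kHz.
k=2: 102.16 kHz, 109.52 kHz.
k=3: 155.08 kHz, 162.44 kHz.
Within [46.58 kHz, 107.2 kHz]: 49.24 kHz, 56.6 kHz, 102.16 kHz.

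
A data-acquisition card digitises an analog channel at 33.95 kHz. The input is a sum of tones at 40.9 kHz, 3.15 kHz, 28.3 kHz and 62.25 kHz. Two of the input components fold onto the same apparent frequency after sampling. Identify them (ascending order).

28.3 kHz, 62.25 kHz

fs/2 = 16.975 kHz.
40.9 kHz mod fs = 6.95 kHz.
6.95 kHz ≤ fs/2 = 16.975 kHz, appears at 6.95 kHz.
3.15 kHz ≤ fs/2 = 16.975 kHz, passes unchanged.
28.3 kHz > fs/2 = 16.975 kHz, folds to fs − 28.3 kHz = 5.65 kHz.
62.25 kHz mod fs = 28.3 kHz.
28.3 kHz > fs/2 = 16.975 kHz, folds to fs − 28.3 kHz = 5.65 kHz.
28.3 kHz and 62.25 kHz both map to 5.65 kHz.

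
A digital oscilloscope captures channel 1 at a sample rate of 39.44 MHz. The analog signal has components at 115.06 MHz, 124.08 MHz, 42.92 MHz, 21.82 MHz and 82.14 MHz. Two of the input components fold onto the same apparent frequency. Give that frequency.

3.26 MHz

fs/2 = 19.72 MHz.
115.06 MHz mod fs = 36.18 MHz.
36.18 MHz > fs/2 = 19.72 MHz, folds to fs − 36.18 MHz = 3.26 MHz.
124.08 MHz mod fs = 5.76 MHz.
5.76 MHz ≤ fs/2 = 19.72 MHz, appears at 5.76 MHz.
42.92 MHz mod fs = 3.48 MHz.
3.48 MHz ≤ fs/2 = 19.72 MHz, appears at 3.48 MHz.
21.82 MHz > fs/2 = 19.72 MHz, folds to fs − 21.82 MHz = 17.62 MHz.
82.14 MHz mod fs = 3.26 MHz.
3.26 MHz ≤ fs/2 = 19.72 MHz, appears at 3.26 MHz.
82.14 MHz and 115.06 MHz both map to 3.26 MHz.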